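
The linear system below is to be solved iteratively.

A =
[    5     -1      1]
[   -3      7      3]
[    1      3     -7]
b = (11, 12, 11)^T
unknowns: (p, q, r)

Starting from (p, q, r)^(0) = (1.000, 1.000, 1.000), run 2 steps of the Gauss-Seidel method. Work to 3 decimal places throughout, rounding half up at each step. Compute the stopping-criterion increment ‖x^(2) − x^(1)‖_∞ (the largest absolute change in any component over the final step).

Iteration 1:
  p = (11 - (-1)·1.000 - (1)·1.000) / (5) = 2.200
  q = (12 - (-3)·2.200 - (3)·1.000) / (7) = 2.229
  r = (11 - (1)·2.200 - (3)·2.229) / (-7) = -0.302
Iteration 2:
  p = (11 - (-1)·2.229 - (1)·-0.302) / (5) = 2.706
  q = (12 - (-3)·2.706 - (3)·-0.302) / (7) = 3.003
  r = (11 - (1)·2.706 - (3)·3.003) / (-7) = 0.102
Change: (0.506, 0.774, 0.404) → max |·| = 0.774

0.774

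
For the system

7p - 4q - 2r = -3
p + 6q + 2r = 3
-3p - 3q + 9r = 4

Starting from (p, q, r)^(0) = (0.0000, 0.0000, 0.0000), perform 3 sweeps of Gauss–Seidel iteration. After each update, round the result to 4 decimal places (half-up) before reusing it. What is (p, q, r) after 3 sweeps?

(-0.0782, 0.3240, 0.5264)

Iteration 1:
  p = (-3 - (-4)·0.0000 - (-2)·0.0000) / (7) = -0.4286
  q = (3 - (1)·-0.4286 - (2)·0.0000) / (6) = 0.5714
  r = (4 - (-3)·-0.4286 - (-3)·0.5714) / (9) = 0.4920
Iteration 2:
  p = (-3 - (-4)·0.5714 - (-2)·0.4920) / (7) = 0.0385
  q = (3 - (1)·0.0385 - (2)·0.4920) / (6) = 0.3296
  r = (4 - (-3)·0.0385 - (-3)·0.3296) / (9) = 0.5671
Iteration 3:
  p = (-3 - (-4)·0.3296 - (-2)·0.5671) / (7) = -0.0782
  q = (3 - (1)·-0.0782 - (2)·0.5671) / (6) = 0.3240
  r = (4 - (-3)·-0.0782 - (-3)·0.3240) / (9) = 0.5264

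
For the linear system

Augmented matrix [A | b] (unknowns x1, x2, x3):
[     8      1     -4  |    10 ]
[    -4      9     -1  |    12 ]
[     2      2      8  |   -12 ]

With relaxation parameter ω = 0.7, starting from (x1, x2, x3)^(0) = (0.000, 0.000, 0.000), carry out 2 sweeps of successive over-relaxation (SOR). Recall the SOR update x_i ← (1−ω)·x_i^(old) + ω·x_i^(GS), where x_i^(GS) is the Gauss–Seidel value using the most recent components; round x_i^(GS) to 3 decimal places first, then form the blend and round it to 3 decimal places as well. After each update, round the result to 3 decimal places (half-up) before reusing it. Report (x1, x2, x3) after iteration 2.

(0.537, 1.352, -1.805)

Iteration 1:
  x1: GS value = (10 - (1)·0.000 - (-4)·0.000) / (8) = 1.250;  x1 ← (1−ω)·0.000 + ω·1.250 = 0.875
  x2: GS value = (12 - (-4)·0.875 - (-1)·0.000) / (9) = 1.722;  x2 ← (1−ω)·0.000 + ω·1.722 = 1.205
  x3: GS value = (-12 - (2)·0.875 - (2)·1.205) / (8) = -2.020;  x3 ← (1−ω)·0.000 + ω·-2.020 = -1.414
Iteration 2:
  x1: GS value = (10 - (1)·1.205 - (-4)·-1.414) / (8) = 0.392;  x1 ← (1−ω)·0.875 + ω·0.392 = 0.537
  x2: GS value = (12 - (-4)·0.537 - (-1)·-1.414) / (9) = 1.415;  x2 ← (1−ω)·1.205 + ω·1.415 = 1.352
  x3: GS value = (-12 - (2)·0.537 - (2)·1.352) / (8) = -1.972;  x3 ← (1−ω)·-1.414 + ω·-1.972 = -1.805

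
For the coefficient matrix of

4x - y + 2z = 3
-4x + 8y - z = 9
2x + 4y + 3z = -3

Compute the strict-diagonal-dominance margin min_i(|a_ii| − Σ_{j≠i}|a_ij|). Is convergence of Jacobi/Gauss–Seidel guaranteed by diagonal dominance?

row 1: |4| − (1+2) = 1
row 2: |8| − (4+1) = 3
row 3: |3| − (2+4) = -3
minimum over rows = -3 → not strictly diagonally dominant

-3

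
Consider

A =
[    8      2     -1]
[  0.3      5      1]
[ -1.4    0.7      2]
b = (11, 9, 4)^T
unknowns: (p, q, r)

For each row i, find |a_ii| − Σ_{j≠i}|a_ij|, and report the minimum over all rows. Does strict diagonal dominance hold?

-0.1

row 1: |8| − (2+1) = 5
row 2: |5| − (0.3+1) = 3.7
row 3: |2| − (1.4+0.7) = -0.1
minimum over rows = -0.1 → not strictly diagonally dominant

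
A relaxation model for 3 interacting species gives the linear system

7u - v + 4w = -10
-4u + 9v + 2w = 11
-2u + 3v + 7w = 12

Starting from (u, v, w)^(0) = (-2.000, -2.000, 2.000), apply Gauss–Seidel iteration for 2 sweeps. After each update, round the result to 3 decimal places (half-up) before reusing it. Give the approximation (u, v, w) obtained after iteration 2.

(-2.133, 0.028, 1.093)

Iteration 1:
  u = (-10 - (-1)·-2.000 - (4)·2.000) / (7) = -2.857
  v = (11 - (-4)·-2.857 - (2)·2.000) / (9) = -0.492
  w = (12 - (-2)·-2.857 - (3)·-0.492) / (7) = 1.109
Iteration 2:
  u = (-10 - (-1)·-0.492 - (4)·1.109) / (7) = -2.133
  v = (11 - (-4)·-2.133 - (2)·1.109) / (9) = 0.028
  w = (12 - (-2)·-2.133 - (3)·0.028) / (7) = 1.093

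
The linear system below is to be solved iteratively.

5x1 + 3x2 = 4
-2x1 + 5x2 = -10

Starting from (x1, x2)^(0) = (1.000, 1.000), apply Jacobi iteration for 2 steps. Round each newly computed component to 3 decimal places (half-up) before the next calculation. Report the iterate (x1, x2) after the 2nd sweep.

(1.760, -1.920)

Iteration 1:
  x1 = (4 - (3)·1.000) / (5) = 0.200
  x2 = (-10 - (-2)·1.000) / (5) = -1.600
Iteration 2:
  x1 = (4 - (3)·-1.600) / (5) = 1.760
  x2 = (-10 - (-2)·0.200) / (5) = -1.920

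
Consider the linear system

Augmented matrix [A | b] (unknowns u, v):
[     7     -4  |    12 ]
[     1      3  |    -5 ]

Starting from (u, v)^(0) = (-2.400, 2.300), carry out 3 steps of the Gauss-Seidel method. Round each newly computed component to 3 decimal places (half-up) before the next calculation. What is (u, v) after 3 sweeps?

(0.727, -1.909)

Iteration 1:
  u = (12 - (-4)·2.300) / (7) = 3.029
  v = (-5 - (1)·3.029) / (3) = -2.676
Iteration 2:
  u = (12 - (-4)·-2.676) / (7) = 0.185
  v = (-5 - (1)·0.185) / (3) = -1.728
Iteration 3:
  u = (12 - (-4)·-1.728) / (7) = 0.727
  v = (-5 - (1)·0.727) / (3) = -1.909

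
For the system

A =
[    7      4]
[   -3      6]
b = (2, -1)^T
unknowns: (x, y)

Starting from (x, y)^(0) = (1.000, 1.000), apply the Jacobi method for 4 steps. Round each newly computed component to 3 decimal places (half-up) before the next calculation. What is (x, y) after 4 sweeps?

(0.354, 0.065)

Iteration 1:
  x = (2 - (4)·1.000) / (7) = -0.286
  y = (-1 - (-3)·1.000) / (6) = 0.333
Iteration 2:
  x = (2 - (4)·0.333) / (7) = 0.095
  y = (-1 - (-3)·-0.286) / (6) = -0.310
Iteration 3:
  x = (2 - (4)·-0.310) / (7) = 0.463
  y = (-1 - (-3)·0.095) / (6) = -0.119
Iteration 4:
  x = (2 - (4)·-0.119) / (7) = 0.354
  y = (-1 - (-3)·0.463) / (6) = 0.065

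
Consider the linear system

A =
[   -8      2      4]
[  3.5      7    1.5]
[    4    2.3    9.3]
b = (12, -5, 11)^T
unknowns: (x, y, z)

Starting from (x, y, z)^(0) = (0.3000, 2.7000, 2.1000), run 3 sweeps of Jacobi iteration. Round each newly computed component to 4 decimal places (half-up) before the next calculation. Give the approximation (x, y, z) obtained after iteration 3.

(-1.0218, -0.1989, 2.1112)

Iteration 1:
  x = (12 - (2)·2.7000 - (4)·2.1000) / (-8) = 0.2250
  y = (-5 - (3.5)·0.3000 - (1.5)·2.1000) / (7) = -1.3143
  z = (11 - (4)·0.3000 - (2.3)·2.7000) / (9.3) = 0.3860
Iteration 2:
  x = (12 - (2)·-1.3143 - (4)·0.3860) / (-8) = -1.6356
  y = (-5 - (3.5)·0.2250 - (1.5)·0.3860) / (7) = -0.9095
  z = (11 - (4)·0.2250 - (2.3)·-1.3143) / (9.3) = 1.4111
Iteration 3:
  x = (12 - (2)·-0.9095 - (4)·1.4111) / (-8) = -1.0218
  y = (-5 - (3.5)·-1.6356 - (1.5)·1.4111) / (7) = -0.1989
  z = (11 - (4)·-1.6356 - (2.3)·-0.9095) / (9.3) = 2.1112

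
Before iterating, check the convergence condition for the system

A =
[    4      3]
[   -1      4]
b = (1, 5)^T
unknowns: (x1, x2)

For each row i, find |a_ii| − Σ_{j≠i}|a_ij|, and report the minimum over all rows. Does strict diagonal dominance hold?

1

row 1: |4| − (3) = 1
row 2: |4| − (1) = 3
minimum over rows = 1 → strictly diagonally dominant (convergence guaranteed)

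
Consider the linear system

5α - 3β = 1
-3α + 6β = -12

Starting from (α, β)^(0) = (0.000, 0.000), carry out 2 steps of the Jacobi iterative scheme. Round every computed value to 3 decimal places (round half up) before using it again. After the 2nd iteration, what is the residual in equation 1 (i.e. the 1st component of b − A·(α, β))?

Iteration 1:
  α = (1 - (-3)·0.000) / (5) = 0.200
  β = (-12 - (-3)·0.000) / (6) = -2.000
Iteration 2:
  α = (1 - (-3)·-2.000) / (5) = -1.000
  β = (-12 - (-3)·0.200) / (6) = -1.900
Residual b − A·x = (0.300, -3.600)

0.300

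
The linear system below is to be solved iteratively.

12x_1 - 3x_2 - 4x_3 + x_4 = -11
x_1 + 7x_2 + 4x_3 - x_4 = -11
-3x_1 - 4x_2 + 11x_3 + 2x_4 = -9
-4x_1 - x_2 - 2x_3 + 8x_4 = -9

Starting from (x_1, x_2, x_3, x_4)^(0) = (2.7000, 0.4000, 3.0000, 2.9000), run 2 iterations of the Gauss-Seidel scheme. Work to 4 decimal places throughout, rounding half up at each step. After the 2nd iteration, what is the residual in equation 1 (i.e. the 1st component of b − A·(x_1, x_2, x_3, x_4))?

13.6499

Iteration 1:
  x_1 = (-11 - (-3)·0.4000 - (-4)·3.0000 - (1)·2.9000) / (12) = -0.0583
  x_2 = (-11 - (1)·-0.0583 - (4)·3.0000 - (-1)·2.9000) / (7) = -2.8631
  x_3 = (-9 - (-3)·-0.0583 - (-4)·-2.8631 - (2)·2.9000) / (11) = -2.4025
  x_4 = (-9 - (-4)·-0.0583 - (-1)·-2.8631 - (-2)·-2.4025) / (8) = -2.1127
Iteration 2:
  x_1 = (-11 - (-3)·-2.8631 - (-4)·-2.4025 - (1)·-2.1127) / (12) = -2.2572
  x_2 = (-11 - (1)·-2.2572 - (4)·-2.4025 - (-1)·-2.1127) / (7) = -0.1779
  x_3 = (-9 - (-3)·-2.2572 - (-4)·-0.1779 - (2)·-2.1127) / (11) = -1.1143
  x_4 = (-9 - (-4)·-2.2572 - (-1)·-0.1779 - (-2)·-1.1143) / (8) = -2.5544
Residual b − A·x = (13.6499, -5.5947, 0.8829, -0.0001)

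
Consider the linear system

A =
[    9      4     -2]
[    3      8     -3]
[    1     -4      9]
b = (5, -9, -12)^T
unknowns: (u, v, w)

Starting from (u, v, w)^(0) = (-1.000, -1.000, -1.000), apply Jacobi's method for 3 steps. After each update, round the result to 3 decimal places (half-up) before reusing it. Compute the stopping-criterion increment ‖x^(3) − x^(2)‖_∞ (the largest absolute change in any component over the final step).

Iteration 1:
  u = (5 - (4)·-1.000 - (-2)·-1.000) / (9) = 0.778
  v = (-9 - (3)·-1.000 - (-3)·-1.000) / (8) = -1.125
  w = (-12 - (1)·-1.000 - (-4)·-1.000) / (9) = -1.667
Iteration 2:
  u = (5 - (4)·-1.125 - (-2)·-1.667) / (9) = 0.685
  v = (-9 - (3)·0.778 - (-3)·-1.667) / (8) = -2.042
  w = (-12 - (1)·0.778 - (-4)·-1.125) / (9) = -1.920
Iteration 3:
  u = (5 - (4)·-2.042 - (-2)·-1.920) / (9) = 1.036
  v = (-9 - (3)·0.685 - (-3)·-1.920) / (8) = -2.102
  w = (-12 - (1)·0.685 - (-4)·-2.042) / (9) = -2.317
Change: (0.351, -0.060, -0.397) → max |·| = 0.397

0.397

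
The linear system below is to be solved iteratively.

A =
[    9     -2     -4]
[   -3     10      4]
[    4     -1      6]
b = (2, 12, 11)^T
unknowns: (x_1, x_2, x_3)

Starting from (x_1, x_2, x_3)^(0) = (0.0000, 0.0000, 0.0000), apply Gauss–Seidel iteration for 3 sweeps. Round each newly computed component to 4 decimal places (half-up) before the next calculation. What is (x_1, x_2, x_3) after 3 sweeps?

Iteration 1:
  x_1 = (2 - (-2)·0.0000 - (-4)·0.0000) / (9) = 0.2222
  x_2 = (12 - (-3)·0.2222 - (4)·0.0000) / (10) = 1.2667
  x_3 = (11 - (4)·0.2222 - (-1)·1.2667) / (6) = 1.8963
Iteration 2:
  x_1 = (2 - (-2)·1.2667 - (-4)·1.8963) / (9) = 1.3465
  x_2 = (12 - (-3)·1.3465 - (4)·1.8963) / (10) = 0.8454
  x_3 = (11 - (4)·1.3465 - (-1)·0.8454) / (6) = 1.0766
Iteration 3:
  x_1 = (2 - (-2)·0.8454 - (-4)·1.0766) / (9) = 0.8886
  x_2 = (12 - (-3)·0.8886 - (4)·1.0766) / (10) = 1.0359
  x_3 = (11 - (4)·0.8886 - (-1)·1.0359) / (6) = 1.4136

(0.8886, 1.0359, 1.4136)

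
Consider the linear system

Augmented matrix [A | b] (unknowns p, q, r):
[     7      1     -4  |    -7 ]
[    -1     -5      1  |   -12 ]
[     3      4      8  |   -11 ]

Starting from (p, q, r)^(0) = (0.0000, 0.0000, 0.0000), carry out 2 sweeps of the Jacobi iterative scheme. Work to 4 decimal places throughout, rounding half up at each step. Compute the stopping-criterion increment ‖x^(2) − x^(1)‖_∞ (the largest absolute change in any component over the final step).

Iteration 1:
  p = (-7 - (1)·0.0000 - (-4)·0.0000) / (7) = -1.0000
  q = (-12 - (-1)·0.0000 - (1)·0.0000) / (-5) = 2.4000
  r = (-11 - (3)·0.0000 - (4)·0.0000) / (8) = -1.3750
Iteration 2:
  p = (-7 - (1)·2.4000 - (-4)·-1.3750) / (7) = -2.1286
  q = (-12 - (-1)·-1.0000 - (1)·-1.3750) / (-5) = 2.3250
  r = (-11 - (3)·-1.0000 - (4)·2.4000) / (8) = -2.2000
Change: (-1.1286, -0.0750, -0.8250) → max |·| = 1.1286

1.1286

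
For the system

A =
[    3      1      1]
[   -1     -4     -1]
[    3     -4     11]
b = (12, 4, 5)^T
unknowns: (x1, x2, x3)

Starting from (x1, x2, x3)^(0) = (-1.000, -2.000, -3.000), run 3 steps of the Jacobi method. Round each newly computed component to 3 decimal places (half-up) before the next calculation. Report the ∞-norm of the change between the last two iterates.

Iteration 1:
  x1 = (12 - (1)·-2.000 - (1)·-3.000) / (3) = 5.667
  x2 = (4 - (-1)·-1.000 - (-1)·-3.000) / (-4) = 0.000
  x3 = (5 - (3)·-1.000 - (-4)·-2.000) / (11) = 0.000
Iteration 2:
  x1 = (12 - (1)·0.000 - (1)·0.000) / (3) = 4.000
  x2 = (4 - (-1)·5.667 - (-1)·0.000) / (-4) = -2.417
  x3 = (5 - (3)·5.667 - (-4)·0.000) / (11) = -1.091
Iteration 3:
  x1 = (12 - (1)·-2.417 - (1)·-1.091) / (3) = 5.169
  x2 = (4 - (-1)·4.000 - (-1)·-1.091) / (-4) = -1.727
  x3 = (5 - (3)·4.000 - (-4)·-2.417) / (11) = -1.515
Change: (1.169, 0.690, -0.424) → max |·| = 1.169

1.169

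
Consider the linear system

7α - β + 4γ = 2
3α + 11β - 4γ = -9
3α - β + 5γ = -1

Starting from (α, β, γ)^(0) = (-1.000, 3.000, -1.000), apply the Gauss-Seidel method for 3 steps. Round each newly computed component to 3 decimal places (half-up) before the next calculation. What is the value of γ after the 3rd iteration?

-0.847

Iteration 1:
  α = (2 - (-1)·3.000 - (4)·-1.000) / (7) = 1.286
  β = (-9 - (3)·1.286 - (-4)·-1.000) / (11) = -1.533
  γ = (-1 - (3)·1.286 - (-1)·-1.533) / (5) = -1.278
Iteration 2:
  α = (2 - (-1)·-1.533 - (4)·-1.278) / (7) = 0.797
  β = (-9 - (3)·0.797 - (-4)·-1.278) / (11) = -1.500
  γ = (-1 - (3)·0.797 - (-1)·-1.500) / (5) = -0.978
Iteration 3:
  α = (2 - (-1)·-1.500 - (4)·-0.978) / (7) = 0.630
  β = (-9 - (3)·0.630 - (-4)·-0.978) / (11) = -1.346
  γ = (-1 - (3)·0.630 - (-1)·-1.346) / (5) = -0.847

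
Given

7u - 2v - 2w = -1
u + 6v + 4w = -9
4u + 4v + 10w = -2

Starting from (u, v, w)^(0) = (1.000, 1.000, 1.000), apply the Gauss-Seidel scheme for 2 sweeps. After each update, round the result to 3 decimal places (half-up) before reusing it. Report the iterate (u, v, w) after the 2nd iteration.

Iteration 1:
  u = (-1 - (-2)·1.000 - (-2)·1.000) / (7) = 0.429
  v = (-9 - (1)·0.429 - (4)·1.000) / (6) = -2.238
  w = (-2 - (4)·0.429 - (4)·-2.238) / (10) = 0.524
Iteration 2:
  u = (-1 - (-2)·-2.238 - (-2)·0.524) / (7) = -0.633
  v = (-9 - (1)·-0.633 - (4)·0.524) / (6) = -1.744
  w = (-2 - (4)·-0.633 - (4)·-1.744) / (10) = 0.751

(-0.633, -1.744, 0.751)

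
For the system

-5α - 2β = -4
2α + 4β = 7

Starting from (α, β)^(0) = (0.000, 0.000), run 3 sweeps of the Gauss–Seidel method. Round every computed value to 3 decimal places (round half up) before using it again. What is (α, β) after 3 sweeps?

(0.152, 1.674)

Iteration 1:
  α = (-4 - (-2)·0.000) / (-5) = 0.800
  β = (7 - (2)·0.800) / (4) = 1.350
Iteration 2:
  α = (-4 - (-2)·1.350) / (-5) = 0.260
  β = (7 - (2)·0.260) / (4) = 1.620
Iteration 3:
  α = (-4 - (-2)·1.620) / (-5) = 0.152
  β = (7 - (2)·0.152) / (4) = 1.674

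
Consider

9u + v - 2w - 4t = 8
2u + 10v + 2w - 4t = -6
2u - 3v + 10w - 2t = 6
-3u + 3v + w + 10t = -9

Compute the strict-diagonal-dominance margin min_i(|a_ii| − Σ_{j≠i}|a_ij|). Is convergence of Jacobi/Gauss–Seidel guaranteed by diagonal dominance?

2

row 1: |9| − (1+2+4) = 2
row 2: |10| − (2+2+4) = 2
row 3: |10| − (2+3+2) = 3
row 4: |10| − (3+3+1) = 3
minimum over rows = 2 → strictly diagonally dominant (convergence guaranteed)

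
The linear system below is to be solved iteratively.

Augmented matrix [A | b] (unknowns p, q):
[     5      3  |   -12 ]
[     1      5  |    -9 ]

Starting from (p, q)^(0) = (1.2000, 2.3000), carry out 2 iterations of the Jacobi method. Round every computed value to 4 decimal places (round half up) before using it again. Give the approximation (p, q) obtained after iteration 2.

Iteration 1:
  p = (-12 - (3)·2.3000) / (5) = -3.7800
  q = (-9 - (1)·1.2000) / (5) = -2.0400
Iteration 2:
  p = (-12 - (3)·-2.0400) / (5) = -1.1760
  q = (-9 - (1)·-3.7800) / (5) = -1.0440

(-1.1760, -1.0440)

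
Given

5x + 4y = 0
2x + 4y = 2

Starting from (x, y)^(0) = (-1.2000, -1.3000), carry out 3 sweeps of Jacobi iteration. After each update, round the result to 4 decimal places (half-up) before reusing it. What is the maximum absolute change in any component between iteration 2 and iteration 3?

0.9600

Iteration 1:
  x = (0 - (4)·-1.3000) / (5) = 1.0400
  y = (2 - (2)·-1.2000) / (4) = 1.1000
Iteration 2:
  x = (0 - (4)·1.1000) / (5) = -0.8800
  y = (2 - (2)·1.0400) / (4) = -0.0200
Iteration 3:
  x = (0 - (4)·-0.0200) / (5) = 0.0160
  y = (2 - (2)·-0.8800) / (4) = 0.9400
Change: (0.8960, 0.9600) → max |·| = 0.9600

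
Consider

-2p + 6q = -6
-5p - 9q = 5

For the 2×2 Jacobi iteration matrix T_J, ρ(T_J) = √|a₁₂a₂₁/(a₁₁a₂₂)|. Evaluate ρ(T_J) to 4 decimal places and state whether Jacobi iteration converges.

a₁₂a₂₁/(a₁₁a₂₂) = (6)·(-5) / ((-2)·(-9)) = -1.666667
ρ = √|-1.666667| = √1.666667 = 1.2910
ρ > 1, so Jacobi diverges

1.2910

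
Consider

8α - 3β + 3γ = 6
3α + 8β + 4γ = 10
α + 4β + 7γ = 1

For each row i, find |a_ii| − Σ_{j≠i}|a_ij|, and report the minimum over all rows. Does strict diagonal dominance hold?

row 1: |8| − (3+3) = 2
row 2: |8| − (3+4) = 1
row 3: |7| − (1+4) = 2
minimum over rows = 1 → strictly diagonally dominant (convergence guaranteed)

1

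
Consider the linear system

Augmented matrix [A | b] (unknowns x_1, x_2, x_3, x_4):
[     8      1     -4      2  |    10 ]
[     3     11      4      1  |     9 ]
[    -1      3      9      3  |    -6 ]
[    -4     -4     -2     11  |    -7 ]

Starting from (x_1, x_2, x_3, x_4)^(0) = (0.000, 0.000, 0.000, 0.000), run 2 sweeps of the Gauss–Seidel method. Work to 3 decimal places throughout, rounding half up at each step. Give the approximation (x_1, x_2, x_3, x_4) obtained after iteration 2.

(0.880, 0.840, -0.805, -0.157)

Iteration 1:
  x_1 = (10 - (1)·0.000 - (-4)·0.000 - (2)·0.000) / (8) = 1.250
  x_2 = (9 - (3)·1.250 - (4)·0.000 - (1)·0.000) / (11) = 0.477
  x_3 = (-6 - (-1)·1.250 - (3)·0.477 - (3)·0.000) / (9) = -0.687
  x_4 = (-7 - (-4)·1.250 - (-4)·0.477 - (-2)·-0.687) / (11) = -0.133
Iteration 2:
  x_1 = (10 - (1)·0.477 - (-4)·-0.687 - (2)·-0.133) / (8) = 0.880
  x_2 = (9 - (3)·0.880 - (4)·-0.687 - (1)·-0.133) / (11) = 0.840
  x_3 = (-6 - (-1)·0.880 - (3)·0.840 - (3)·-0.133) / (9) = -0.805
  x_4 = (-7 - (-4)·0.880 - (-4)·0.840 - (-2)·-0.805) / (11) = -0.157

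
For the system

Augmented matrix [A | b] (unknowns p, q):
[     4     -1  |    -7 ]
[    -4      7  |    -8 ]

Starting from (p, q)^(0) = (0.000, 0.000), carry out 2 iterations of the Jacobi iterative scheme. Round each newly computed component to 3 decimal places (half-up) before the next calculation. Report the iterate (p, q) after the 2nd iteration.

(-2.036, -2.143)

Iteration 1:
  p = (-7 - (-1)·0.000) / (4) = -1.750
  q = (-8 - (-4)·0.000) / (7) = -1.143
Iteration 2:
  p = (-7 - (-1)·-1.143) / (4) = -2.036
  q = (-8 - (-4)·-1.750) / (7) = -2.143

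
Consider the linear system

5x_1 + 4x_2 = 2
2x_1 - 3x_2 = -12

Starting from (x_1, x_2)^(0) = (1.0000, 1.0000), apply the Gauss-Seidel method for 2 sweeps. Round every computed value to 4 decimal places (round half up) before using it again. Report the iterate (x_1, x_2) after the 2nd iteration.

(-2.5866, 2.2756)

Iteration 1:
  x_1 = (2 - (4)·1.0000) / (5) = -0.4000
  x_2 = (-12 - (2)·-0.4000) / (-3) = 3.7333
Iteration 2:
  x_1 = (2 - (4)·3.7333) / (5) = -2.5866
  x_2 = (-12 - (2)·-2.5866) / (-3) = 2.2756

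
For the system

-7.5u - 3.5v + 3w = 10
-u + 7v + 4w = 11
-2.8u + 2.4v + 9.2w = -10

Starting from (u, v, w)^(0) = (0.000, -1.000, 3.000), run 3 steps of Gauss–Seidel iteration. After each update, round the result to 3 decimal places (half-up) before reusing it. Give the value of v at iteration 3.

2.329

Iteration 1:
  u = (10 - (-3.5)·-1.000 - (3)·3.000) / (-7.5) = 0.333
  v = (11 - (-1)·0.333 - (4)·3.000) / (7) = -0.095
  w = (-10 - (-2.8)·0.333 - (2.4)·-0.095) / (9.2) = -0.961
Iteration 2:
  u = (10 - (-3.5)·-0.095 - (3)·-0.961) / (-7.5) = -1.673
  v = (11 - (-1)·-1.673 - (4)·-0.961) / (7) = 1.882
  w = (-10 - (-2.8)·-1.673 - (2.4)·1.882) / (9.2) = -2.087
Iteration 3:
  u = (10 - (-3.5)·1.882 - (3)·-2.087) / (-7.5) = -3.046
  v = (11 - (-1)·-3.046 - (4)·-2.087) / (7) = 2.329
  w = (-10 - (-2.8)·-3.046 - (2.4)·2.329) / (9.2) = -2.622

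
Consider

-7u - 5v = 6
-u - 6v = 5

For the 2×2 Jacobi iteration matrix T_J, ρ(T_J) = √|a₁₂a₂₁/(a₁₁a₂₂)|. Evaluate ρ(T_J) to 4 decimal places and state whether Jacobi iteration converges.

0.3450

a₁₂a₂₁/(a₁₁a₂₂) = (-5)·(-1) / ((-7)·(-6)) = 0.119048
ρ = √|0.119048| = √0.119048 = 0.3450
ρ < 1, so Jacobi converges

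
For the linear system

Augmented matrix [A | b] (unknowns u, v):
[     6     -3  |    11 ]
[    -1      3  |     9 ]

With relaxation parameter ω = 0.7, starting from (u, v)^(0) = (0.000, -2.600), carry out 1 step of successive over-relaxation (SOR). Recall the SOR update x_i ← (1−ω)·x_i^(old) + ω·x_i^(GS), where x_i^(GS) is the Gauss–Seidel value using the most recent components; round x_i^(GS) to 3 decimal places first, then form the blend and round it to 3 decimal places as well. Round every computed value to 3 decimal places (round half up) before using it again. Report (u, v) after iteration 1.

Iteration 1:
  u: GS value = (11 - (-3)·-2.600) / (6) = 0.533;  u ← (1−ω)·0.000 + ω·0.533 = 0.373
  v: GS value = (9 - (-1)·0.373) / (3) = 3.124;  v ← (1−ω)·-2.600 + ω·3.124 = 1.407

(0.373, 1.407)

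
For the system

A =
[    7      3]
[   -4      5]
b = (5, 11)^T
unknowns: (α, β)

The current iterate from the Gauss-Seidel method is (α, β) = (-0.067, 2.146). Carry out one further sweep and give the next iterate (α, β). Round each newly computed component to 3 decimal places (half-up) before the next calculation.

One sweep:
  α = (5 - (3)·2.146) / (7) = -0.205
  β = (11 - (-4)·-0.205) / (5) = 2.036

(-0.205, 2.036)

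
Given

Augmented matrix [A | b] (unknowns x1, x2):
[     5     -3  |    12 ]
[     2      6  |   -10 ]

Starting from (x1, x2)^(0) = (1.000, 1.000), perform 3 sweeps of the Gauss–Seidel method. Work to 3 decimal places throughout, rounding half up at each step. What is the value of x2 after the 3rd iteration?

-2.080

Iteration 1:
  x1 = (12 - (-3)·1.000) / (5) = 3.000
  x2 = (-10 - (2)·3.000) / (6) = -2.667
Iteration 2:
  x1 = (12 - (-3)·-2.667) / (5) = 0.800
  x2 = (-10 - (2)·0.800) / (6) = -1.933
Iteration 3:
  x1 = (12 - (-3)·-1.933) / (5) = 1.240
  x2 = (-10 - (2)·1.240) / (6) = -2.080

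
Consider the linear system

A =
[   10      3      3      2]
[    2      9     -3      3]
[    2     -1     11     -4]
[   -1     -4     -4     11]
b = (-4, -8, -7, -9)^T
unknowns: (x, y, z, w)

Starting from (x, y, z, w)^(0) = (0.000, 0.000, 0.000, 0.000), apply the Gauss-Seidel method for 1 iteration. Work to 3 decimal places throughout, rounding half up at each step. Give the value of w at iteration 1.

Iteration 1:
  x = (-4 - (3)·0.000 - (3)·0.000 - (2)·0.000) / (10) = -0.400
  y = (-8 - (2)·-0.400 - (-3)·0.000 - (3)·0.000) / (9) = -0.800
  z = (-7 - (2)·-0.400 - (-1)·-0.800 - (-4)·0.000) / (11) = -0.636
  w = (-9 - (-1)·-0.400 - (-4)·-0.800 - (-4)·-0.636) / (11) = -1.377

-1.377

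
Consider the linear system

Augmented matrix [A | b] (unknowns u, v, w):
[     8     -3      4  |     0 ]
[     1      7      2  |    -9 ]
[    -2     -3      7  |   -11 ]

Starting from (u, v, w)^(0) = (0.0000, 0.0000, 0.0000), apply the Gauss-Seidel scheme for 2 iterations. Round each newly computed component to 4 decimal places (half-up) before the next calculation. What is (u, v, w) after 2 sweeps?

Iteration 1:
  u = (0 - (-3)·0.0000 - (4)·0.0000) / (8) = 0.0000
  v = (-9 - (1)·0.0000 - (2)·0.0000) / (7) = -1.2857
  w = (-11 - (-2)·0.0000 - (-3)·-1.2857) / (7) = -2.1224
Iteration 2:
  u = (0 - (-3)·-1.2857 - (4)·-2.1224) / (8) = 0.5791
  v = (-9 - (1)·0.5791 - (2)·-2.1224) / (7) = -0.7620
  w = (-11 - (-2)·0.5791 - (-3)·-0.7620) / (7) = -1.7325

(0.5791, -0.7620, -1.7325)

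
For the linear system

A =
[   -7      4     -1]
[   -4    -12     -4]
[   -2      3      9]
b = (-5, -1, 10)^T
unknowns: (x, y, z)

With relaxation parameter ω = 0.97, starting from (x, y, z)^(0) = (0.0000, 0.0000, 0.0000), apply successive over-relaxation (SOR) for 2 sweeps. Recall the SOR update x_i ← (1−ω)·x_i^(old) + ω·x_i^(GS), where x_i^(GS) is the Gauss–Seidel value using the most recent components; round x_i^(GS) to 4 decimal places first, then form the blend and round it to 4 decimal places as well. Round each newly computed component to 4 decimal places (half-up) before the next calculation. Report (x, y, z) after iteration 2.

Iteration 1:
  x: GS value = (-5 - (4)·0.0000 - (-1)·0.0000) / (-7) = 0.7143;  x ← (1−ω)·0.0000 + ω·0.7143 = 0.6929
  y: GS value = (-1 - (-4)·0.6929 - (-4)·0.0000) / (-12) = -0.1476;  y ← (1−ω)·0.0000 + ω·-0.1476 = -0.1432
  z: GS value = (10 - (-2)·0.6929 - (3)·-0.1432) / (9) = 1.3128;  z ← (1−ω)·0.0000 + ω·1.3128 = 1.2734
Iteration 2:
  x: GS value = (-5 - (4)·-0.1432 - (-1)·1.2734) / (-7) = 0.4505;  x ← (1−ω)·0.6929 + ω·0.4505 = 0.4578
  y: GS value = (-1 - (-4)·0.4578 - (-4)·1.2734) / (-12) = -0.4937;  y ← (1−ω)·-0.1432 + ω·-0.4937 = -0.4832
  z: GS value = (10 - (-2)·0.4578 - (3)·-0.4832) / (9) = 1.3739;  z ← (1−ω)·1.2734 + ω·1.3739 = 1.3709

(0.4578, -0.4832, 1.3709)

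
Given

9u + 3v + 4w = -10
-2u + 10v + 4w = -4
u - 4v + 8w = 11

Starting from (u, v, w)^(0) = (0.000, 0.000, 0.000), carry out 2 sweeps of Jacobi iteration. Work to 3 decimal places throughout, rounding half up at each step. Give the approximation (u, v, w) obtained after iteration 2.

(-1.589, -1.172, 1.314)

Iteration 1:
  u = (-10 - (3)·0.000 - (4)·0.000) / (9) = -1.111
  v = (-4 - (-2)·0.000 - (4)·0.000) / (10) = -0.400
  w = (11 - (1)·0.000 - (-4)·0.000) / (8) = 1.375
Iteration 2:
  u = (-10 - (3)·-0.400 - (4)·1.375) / (9) = -1.589
  v = (-4 - (-2)·-1.111 - (4)·1.375) / (10) = -1.172
  w = (11 - (1)·-1.111 - (-4)·-0.400) / (8) = 1.314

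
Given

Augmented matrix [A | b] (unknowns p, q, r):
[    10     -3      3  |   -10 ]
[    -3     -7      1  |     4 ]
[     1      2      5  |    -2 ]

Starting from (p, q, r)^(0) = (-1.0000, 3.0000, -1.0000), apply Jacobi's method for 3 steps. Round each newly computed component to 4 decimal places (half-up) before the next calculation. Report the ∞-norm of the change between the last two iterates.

Iteration 1:
  p = (-10 - (-3)·3.0000 - (3)·-1.0000) / (10) = 0.2000
  q = (4 - (-3)·-1.0000 - (1)·-1.0000) / (-7) = -0.2857
  r = (-2 - (1)·-1.0000 - (2)·3.0000) / (5) = -1.4000
Iteration 2:
  p = (-10 - (-3)·-0.2857 - (3)·-1.4000) / (10) = -0.6657
  q = (4 - (-3)·0.2000 - (1)·-1.4000) / (-7) = -0.8571
  r = (-2 - (1)·0.2000 - (2)·-0.2857) / (5) = -0.3257
Iteration 3:
  p = (-10 - (-3)·-0.8571 - (3)·-0.3257) / (10) = -1.1594
  q = (4 - (-3)·-0.6657 - (1)·-0.3257) / (-7) = -0.3327
  r = (-2 - (1)·-0.6657 - (2)·-0.8571) / (5) = 0.0760
Change: (-0.4937, 0.5244, 0.4017) → max |·| = 0.5244

0.5244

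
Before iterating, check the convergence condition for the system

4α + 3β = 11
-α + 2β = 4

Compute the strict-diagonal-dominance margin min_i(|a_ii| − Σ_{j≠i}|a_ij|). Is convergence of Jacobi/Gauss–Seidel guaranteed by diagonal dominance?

1

row 1: |4| − (3) = 1
row 2: |2| − (1) = 1
minimum over rows = 1 → strictly diagonally dominant (convergence guaranteed)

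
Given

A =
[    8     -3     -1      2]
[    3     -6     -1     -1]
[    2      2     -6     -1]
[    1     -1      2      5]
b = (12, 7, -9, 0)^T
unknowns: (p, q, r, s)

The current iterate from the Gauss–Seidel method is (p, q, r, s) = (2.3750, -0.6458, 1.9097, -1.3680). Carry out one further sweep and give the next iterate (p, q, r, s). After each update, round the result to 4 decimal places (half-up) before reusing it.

One sweep:
  p = (12 - (-3)·-0.6458 - (-1)·1.9097 - (2)·-1.3680) / (8) = 1.8385
  q = (7 - (3)·1.8385 - (-1)·1.9097 - (-1)·-1.3680) / (-6) = -0.3377
  r = (-9 - (2)·1.8385 - (2)·-0.3377 - (-1)·-1.3680) / (-6) = 2.2283
  s = (0 - (1)·1.8385 - (-1)·-0.3377 - (2)·2.2283) / (5) = -1.3266

(1.8385, -0.3377, 2.2283, -1.3266)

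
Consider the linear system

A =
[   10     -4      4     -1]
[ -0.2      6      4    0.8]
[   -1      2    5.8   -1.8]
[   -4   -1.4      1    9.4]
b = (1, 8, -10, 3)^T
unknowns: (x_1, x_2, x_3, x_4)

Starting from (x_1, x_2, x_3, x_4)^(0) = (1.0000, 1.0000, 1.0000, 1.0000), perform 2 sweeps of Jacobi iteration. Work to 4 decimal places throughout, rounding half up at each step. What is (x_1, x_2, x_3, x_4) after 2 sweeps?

(1.0399, 2.2925, -1.6408, 0.6574)

Iteration 1:
  x_1 = (1 - (-4)·1.0000 - (4)·1.0000 - (-1)·1.0000) / (10) = 0.2000
  x_2 = (8 - (-0.2)·1.0000 - (4)·1.0000 - (0.8)·1.0000) / (6) = 0.5667
  x_3 = (-10 - (-1)·1.0000 - (2)·1.0000 - (-1.8)·1.0000) / (5.8) = -1.5862
  x_4 = (3 - (-4)·1.0000 - (-1.4)·1.0000 - (1)·1.0000) / (9.4) = 0.7872
Iteration 2:
  x_1 = (1 - (-4)·0.5667 - (4)·-1.5862 - (-1)·0.7872) / (10) = 1.0399
  x_2 = (8 - (-0.2)·0.2000 - (4)·-1.5862 - (0.8)·0.7872) / (6) = 2.2925
  x_3 = (-10 - (-1)·0.2000 - (2)·0.5667 - (-1.8)·0.7872) / (5.8) = -1.6408
  x_4 = (3 - (-4)·0.2000 - (-1.4)·0.5667 - (1)·-1.5862) / (9.4) = 0.6574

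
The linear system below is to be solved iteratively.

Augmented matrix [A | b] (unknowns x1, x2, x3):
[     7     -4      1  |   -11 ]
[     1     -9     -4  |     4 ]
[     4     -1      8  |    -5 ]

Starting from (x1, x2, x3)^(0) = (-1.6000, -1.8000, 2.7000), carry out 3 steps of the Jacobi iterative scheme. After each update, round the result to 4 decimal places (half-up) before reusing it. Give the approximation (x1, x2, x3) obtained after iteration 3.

Iteration 1:
  x1 = (-11 - (-4)·-1.8000 - (1)·2.7000) / (7) = -2.9857
  x2 = (4 - (1)·-1.6000 - (-4)·2.7000) / (-9) = -1.8222
  x3 = (-5 - (4)·-1.6000 - (-1)·-1.8000) / (8) = -0.0500
Iteration 2:
  x1 = (-11 - (-4)·-1.8222 - (1)·-0.0500) / (7) = -2.6055
  x2 = (4 - (1)·-2.9857 - (-4)·-0.0500) / (-9) = -0.7540
  x3 = (-5 - (4)·-2.9857 - (-1)·-1.8222) / (8) = 0.6401
Iteration 3:
  x1 = (-11 - (-4)·-0.7540 - (1)·0.6401) / (7) = -2.0937
  x2 = (4 - (1)·-2.6055 - (-4)·0.6401) / (-9) = -1.0184
  x3 = (-5 - (4)·-2.6055 - (-1)·-0.7540) / (8) = 0.5835

(-2.0937, -1.0184, 0.5835)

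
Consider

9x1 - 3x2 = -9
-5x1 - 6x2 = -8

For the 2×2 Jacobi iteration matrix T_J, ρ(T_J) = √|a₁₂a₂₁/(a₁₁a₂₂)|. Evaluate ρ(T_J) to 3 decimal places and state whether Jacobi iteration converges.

a₁₂a₂₁/(a₁₁a₂₂) = (-3)·(-5) / ((9)·(-6)) = -0.277778
ρ = √|-0.277778| = √0.277778 = 0.527
ρ < 1, so Jacobi converges

0.527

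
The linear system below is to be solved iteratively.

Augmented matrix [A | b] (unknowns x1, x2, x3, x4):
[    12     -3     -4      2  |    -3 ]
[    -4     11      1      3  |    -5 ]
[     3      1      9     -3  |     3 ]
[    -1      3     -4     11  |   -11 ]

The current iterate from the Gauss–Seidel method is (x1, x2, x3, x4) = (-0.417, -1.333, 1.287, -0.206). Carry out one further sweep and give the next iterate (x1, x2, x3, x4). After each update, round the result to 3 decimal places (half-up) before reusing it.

(-0.120, -0.559, 0.367, -0.725)

One sweep:
  x1 = (-3 - (-3)·-1.333 - (-4)·1.287 - (2)·-0.206) / (12) = -0.120
  x2 = (-5 - (-4)·-0.120 - (1)·1.287 - (3)·-0.206) / (11) = -0.559
  x3 = (3 - (3)·-0.120 - (1)·-0.559 - (-3)·-0.206) / (9) = 0.367
  x4 = (-11 - (-1)·-0.120 - (3)·-0.559 - (-4)·0.367) / (11) = -0.725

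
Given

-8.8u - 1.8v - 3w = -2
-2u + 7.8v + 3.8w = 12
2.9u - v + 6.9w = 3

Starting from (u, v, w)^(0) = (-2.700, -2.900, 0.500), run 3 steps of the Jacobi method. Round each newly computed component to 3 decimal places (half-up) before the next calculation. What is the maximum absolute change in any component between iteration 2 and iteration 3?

Iteration 1:
  u = (-2 - (-1.8)·-2.900 - (-3)·0.500) / (-8.8) = 0.650
  v = (12 - (-2)·-2.700 - (3.8)·0.500) / (7.8) = 0.603
  w = (3 - (2.9)·-2.700 - (-1)·-2.900) / (6.9) = 1.149
Iteration 2:
  u = (-2 - (-1.8)·0.603 - (-3)·1.149) / (-8.8) = -0.288
  v = (12 - (-2)·0.650 - (3.8)·1.149) / (7.8) = 1.145
  w = (3 - (2.9)·0.650 - (-1)·0.603) / (6.9) = 0.249
Iteration 3:
  u = (-2 - (-1.8)·1.145 - (-3)·0.249) / (-8.8) = -0.092
  v = (12 - (-2)·-0.288 - (3.8)·0.249) / (7.8) = 1.343
  w = (3 - (2.9)·-0.288 - (-1)·1.145) / (6.9) = 0.722
Change: (0.196, 0.198, 0.473) → max |·| = 0.473

0.473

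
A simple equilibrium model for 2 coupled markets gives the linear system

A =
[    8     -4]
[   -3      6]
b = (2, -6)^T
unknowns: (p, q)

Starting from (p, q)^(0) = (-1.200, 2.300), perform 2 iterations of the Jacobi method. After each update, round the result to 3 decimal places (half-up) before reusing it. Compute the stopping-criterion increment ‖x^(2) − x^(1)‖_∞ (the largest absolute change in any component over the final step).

1.950

Iteration 1:
  p = (2 - (-4)·2.300) / (8) = 1.400
  q = (-6 - (-3)·-1.200) / (6) = -1.600
Iteration 2:
  p = (2 - (-4)·-1.600) / (8) = -0.550
  q = (-6 - (-3)·1.400) / (6) = -0.300
Change: (-1.950, 1.300) → max |·| = 1.950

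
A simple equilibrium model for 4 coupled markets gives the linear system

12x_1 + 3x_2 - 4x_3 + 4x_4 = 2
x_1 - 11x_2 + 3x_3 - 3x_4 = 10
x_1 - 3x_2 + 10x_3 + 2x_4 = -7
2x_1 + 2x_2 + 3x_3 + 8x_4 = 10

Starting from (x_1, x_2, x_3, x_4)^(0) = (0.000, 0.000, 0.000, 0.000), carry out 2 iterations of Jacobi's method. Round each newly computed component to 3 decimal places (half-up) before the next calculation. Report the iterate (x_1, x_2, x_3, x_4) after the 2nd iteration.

Iteration 1:
  x_1 = (2 - (3)·0.000 - (-4)·0.000 - (4)·0.000) / (12) = 0.167
  x_2 = (10 - (1)·0.000 - (3)·0.000 - (-3)·0.000) / (-11) = -0.909
  x_3 = (-7 - (1)·0.000 - (-3)·0.000 - (2)·0.000) / (10) = -0.700
  x_4 = (10 - (2)·0.000 - (2)·0.000 - (3)·0.000) / (8) = 1.250
Iteration 2:
  x_1 = (2 - (3)·-0.909 - (-4)·-0.700 - (4)·1.250) / (12) = -0.256
  x_2 = (10 - (1)·0.167 - (3)·-0.700 - (-3)·1.250) / (-11) = -1.426
  x_3 = (-7 - (1)·0.167 - (-3)·-0.909 - (2)·1.250) / (10) = -1.239
  x_4 = (10 - (2)·0.167 - (2)·-0.909 - (3)·-0.700) / (8) = 1.698

(-0.256, -1.426, -1.239, 1.698)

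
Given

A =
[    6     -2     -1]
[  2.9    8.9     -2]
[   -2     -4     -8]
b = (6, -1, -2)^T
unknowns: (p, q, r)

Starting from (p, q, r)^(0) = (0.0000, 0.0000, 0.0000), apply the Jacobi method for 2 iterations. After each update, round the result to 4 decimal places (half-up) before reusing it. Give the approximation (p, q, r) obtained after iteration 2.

(1.0042, -0.3820, 0.0562)

Iteration 1:
  p = (6 - (-2)·0.0000 - (-1)·0.0000) / (6) = 1.0000
  q = (-1 - (2.9)·0.0000 - (-2)·0.0000) / (8.9) = -0.1124
  r = (-2 - (-2)·0.0000 - (-4)·0.0000) / (-8) = 0.2500
Iteration 2:
  p = (6 - (-2)·-0.1124 - (-1)·0.2500) / (6) = 1.0042
  q = (-1 - (2.9)·1.0000 - (-2)·0.2500) / (8.9) = -0.3820
  r = (-2 - (-2)·1.0000 - (-4)·-0.1124) / (-8) = 0.0562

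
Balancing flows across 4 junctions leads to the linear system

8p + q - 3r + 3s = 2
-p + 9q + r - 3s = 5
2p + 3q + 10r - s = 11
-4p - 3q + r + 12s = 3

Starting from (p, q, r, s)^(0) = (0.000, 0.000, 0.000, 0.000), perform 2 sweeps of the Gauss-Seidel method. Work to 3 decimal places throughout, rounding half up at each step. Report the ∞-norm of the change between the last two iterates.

Iteration 1:
  p = (2 - (1)·0.000 - (-3)·0.000 - (3)·0.000) / (8) = 0.250
  q = (5 - (-1)·0.250 - (1)·0.000 - (-3)·0.000) / (9) = 0.583
  r = (11 - (2)·0.250 - (3)·0.583 - (-1)·0.000) / (10) = 0.875
  s = (3 - (-4)·0.250 - (-3)·0.583 - (1)·0.875) / (12) = 0.406
Iteration 2:
  p = (2 - (1)·0.583 - (-3)·0.875 - (3)·0.406) / (8) = 0.353
  q = (5 - (-1)·0.353 - (1)·0.875 - (-3)·0.406) / (9) = 0.633
  r = (11 - (2)·0.353 - (3)·0.633 - (-1)·0.406) / (10) = 0.880
  s = (3 - (-4)·0.353 - (-3)·0.633 - (1)·0.880) / (12) = 0.453
Change: (0.103, 0.050, 0.005, 0.047) → max |·| = 0.103

0.103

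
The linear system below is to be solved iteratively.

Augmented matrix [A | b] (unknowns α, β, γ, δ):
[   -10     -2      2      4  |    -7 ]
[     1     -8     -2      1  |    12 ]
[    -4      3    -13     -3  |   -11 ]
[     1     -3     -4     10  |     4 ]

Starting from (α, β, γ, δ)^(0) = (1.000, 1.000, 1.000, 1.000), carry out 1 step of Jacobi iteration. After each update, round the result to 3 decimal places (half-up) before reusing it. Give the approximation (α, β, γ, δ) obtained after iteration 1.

(1.100, -1.500, 0.538, 1.000)

Iteration 1:
  α = (-7 - (-2)·1.000 - (2)·1.000 - (4)·1.000) / (-10) = 1.100
  β = (12 - (1)·1.000 - (-2)·1.000 - (1)·1.000) / (-8) = -1.500
  γ = (-11 - (-4)·1.000 - (3)·1.000 - (-3)·1.000) / (-13) = 0.538
  δ = (4 - (1)·1.000 - (-3)·1.000 - (-4)·1.000) / (10) = 1.000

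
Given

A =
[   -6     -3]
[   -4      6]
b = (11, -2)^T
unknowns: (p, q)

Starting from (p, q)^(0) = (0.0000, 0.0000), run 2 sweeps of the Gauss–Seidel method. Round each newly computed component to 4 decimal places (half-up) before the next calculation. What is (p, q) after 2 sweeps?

(-1.0556, -1.0371)

Iteration 1:
  p = (11 - (-3)·0.0000) / (-6) = -1.8333
  q = (-2 - (-4)·-1.8333) / (6) = -1.5555
Iteration 2:
  p = (11 - (-3)·-1.5555) / (-6) = -1.0556
  q = (-2 - (-4)·-1.0556) / (6) = -1.0371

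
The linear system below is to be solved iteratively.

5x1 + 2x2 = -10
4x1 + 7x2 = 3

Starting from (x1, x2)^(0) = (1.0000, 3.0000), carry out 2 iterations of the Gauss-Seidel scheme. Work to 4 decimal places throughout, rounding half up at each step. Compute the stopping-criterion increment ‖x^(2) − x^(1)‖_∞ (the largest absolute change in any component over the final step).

Iteration 1:
  x1 = (-10 - (2)·3.0000) / (5) = -3.2000
  x2 = (3 - (4)·-3.2000) / (7) = 2.2571
Iteration 2:
  x1 = (-10 - (2)·2.2571) / (5) = -2.9028
  x2 = (3 - (4)·-2.9028) / (7) = 2.0873
Change: (0.2972, -0.1698) → max |·| = 0.2972

0.2972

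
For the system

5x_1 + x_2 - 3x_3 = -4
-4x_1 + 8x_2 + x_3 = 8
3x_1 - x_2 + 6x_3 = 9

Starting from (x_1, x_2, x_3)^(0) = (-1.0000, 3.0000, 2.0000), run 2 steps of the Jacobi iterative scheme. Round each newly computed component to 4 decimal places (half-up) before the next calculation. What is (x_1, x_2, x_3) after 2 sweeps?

Iteration 1:
  x_1 = (-4 - (1)·3.0000 - (-3)·2.0000) / (5) = -0.2000
  x_2 = (8 - (-4)·-1.0000 - (1)·2.0000) / (8) = 0.2500
  x_3 = (9 - (3)·-1.0000 - (-1)·3.0000) / (6) = 2.5000
Iteration 2:
  x_1 = (-4 - (1)·0.2500 - (-3)·2.5000) / (5) = 0.6500
  x_2 = (8 - (-4)·-0.2000 - (1)·2.5000) / (8) = 0.5875
  x_3 = (9 - (3)·-0.2000 - (-1)·0.2500) / (6) = 1.6417

(0.6500, 0.5875, 1.6417)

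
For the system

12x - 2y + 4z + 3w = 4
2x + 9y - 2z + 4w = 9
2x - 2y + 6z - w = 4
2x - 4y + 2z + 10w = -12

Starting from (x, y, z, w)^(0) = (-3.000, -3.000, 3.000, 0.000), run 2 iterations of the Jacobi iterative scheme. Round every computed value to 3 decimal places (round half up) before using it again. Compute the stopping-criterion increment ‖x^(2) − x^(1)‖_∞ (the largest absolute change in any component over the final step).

2.267

Iteration 1:
  x = (4 - (-2)·-3.000 - (4)·3.000 - (3)·0.000) / (12) = -1.167
  y = (9 - (2)·-3.000 - (-2)·3.000 - (4)·0.000) / (9) = 2.333
  z = (4 - (2)·-3.000 - (-2)·-3.000 - (-1)·0.000) / (6) = 0.667
  w = (-12 - (2)·-3.000 - (-4)·-3.000 - (2)·3.000) / (10) = -2.400
Iteration 2:
  x = (4 - (-2)·2.333 - (4)·0.667 - (3)·-2.400) / (12) = 1.100
  y = (9 - (2)·-1.167 - (-2)·0.667 - (4)·-2.400) / (9) = 2.474
  z = (4 - (2)·-1.167 - (-2)·2.333 - (-1)·-2.400) / (6) = 1.433
  w = (-12 - (2)·-1.167 - (-4)·2.333 - (2)·0.667) / (10) = -0.167
Change: (2.267, 0.141, 0.766, 2.233) → max |·| = 2.267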